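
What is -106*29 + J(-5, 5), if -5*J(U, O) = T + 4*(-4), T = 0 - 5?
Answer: -15349/5 ≈ -3069.8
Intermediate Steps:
T = -5
J(U, O) = 21/5 (J(U, O) = -(-5 + 4*(-4))/5 = -(-5 - 16)/5 = -⅕*(-21) = 21/5)
-106*29 + J(-5, 5) = -106*29 + 21/5 = -3074 + 21/5 = -15349/5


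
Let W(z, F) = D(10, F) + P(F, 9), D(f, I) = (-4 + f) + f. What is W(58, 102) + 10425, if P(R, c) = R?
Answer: 10543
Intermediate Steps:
D(f, I) = -4 + 2*f
W(z, F) = 16 + F (W(z, F) = (-4 + 2*10) + F = (-4 + 20) + F = 16 + F)
W(58, 102) + 10425 = (16 + 102) + 10425 = 118 + 10425 = 10543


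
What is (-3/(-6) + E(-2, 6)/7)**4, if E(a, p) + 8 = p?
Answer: 81/38416 ≈ 0.0021085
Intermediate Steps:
E(a, p) = -8 + p
(-3/(-6) + E(-2, 6)/7)**4 = (-3/(-6) + (-8 + 6)/7)**4 = (-3*(-1/6) - 2*1/7)**4 = (1/2 - 2/7)**4 = (3/14)**4 = 81/38416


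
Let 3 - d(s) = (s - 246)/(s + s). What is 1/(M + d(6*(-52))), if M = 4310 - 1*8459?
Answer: -104/431277 ≈ -0.00024114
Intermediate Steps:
d(s) = 3 - (-246 + s)/(2*s) (d(s) = 3 - (s - 246)/(s + s) = 3 - (-246 + s)/(2*s))
M = -4149 (M = 4310 - 8459 = -4149)
1/(M + d(6*(-52))) = 1/(-4149 + (5/2 + 123/((6*(-52))))) = 1/(-4149 + (5/2 + 123/(-312))) = 1/(-4149 + (5/2 + 123*(-1/312))) = 1/(-4149 + (5/2 - 41/104)) = 1/(-4149 + 219/104) = 1/(-431277/104) = -104/431277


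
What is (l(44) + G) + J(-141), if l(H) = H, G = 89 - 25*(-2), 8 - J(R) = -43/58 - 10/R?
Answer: 1567481/8178 ≈ 191.67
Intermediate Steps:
J(R) = 507/58 + 10/R (J(R) = 8 - (-43/58 - 10/R) = 8 + (43/58 + 10/R) = 507/58 + 10/R)
G = 139 (G = 89 + 50 = 139)
(l(44) + G) + J(-141) = (44 + 139) + (507/58 + 10/(-141)) = 183 + (507/58 + 10*(-1/141)) = 183 + (507/58 - 10/141) = 183 + 70907/8178 = 1567481/8178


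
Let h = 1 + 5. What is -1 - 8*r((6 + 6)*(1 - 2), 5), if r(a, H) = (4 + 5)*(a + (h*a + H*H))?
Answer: 4247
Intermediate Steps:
h = 6
r(a, H) = 9*H**2 + 63*a (r(a, H) = (4 + 5)*(a + (6*a + H*H)) = 9*(a + (6*a + H**2)) = 9*(a + (H**2 + 6*a)) = 9*(H**2 + 7*a) = 9*H**2 + 63*a)
-1 - 8*r((6 + 6)*(1 - 2), 5) = -1 - 8*(9*5**2 + 63*((6 + 6)*(1 - 2))) = -1 - 8*(9*25 + 63*(12*(-1))) = -1 - 8*(225 + 63*(-12)) = -1 - 8*(225 - 756) = -1 - 8*(-531) = -1 + 4248 = 4247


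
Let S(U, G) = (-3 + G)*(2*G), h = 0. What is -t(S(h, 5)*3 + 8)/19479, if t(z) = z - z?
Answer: 0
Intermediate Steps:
S(U, G) = 2*G*(-3 + G)
t(z) = 0
-t(S(h, 5)*3 + 8)/19479 = -1*0/19479 = 0*(1/19479) = 0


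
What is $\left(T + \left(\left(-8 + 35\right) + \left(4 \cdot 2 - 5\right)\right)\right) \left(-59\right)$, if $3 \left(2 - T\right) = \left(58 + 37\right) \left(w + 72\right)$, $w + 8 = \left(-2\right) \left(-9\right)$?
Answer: $\frac{453946}{3} \approx 1.5132 \cdot 10^{5}$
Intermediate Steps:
$w = 10$ ($w = -8 - -18 = -8 + 18 = 10$)
$T = - \frac{7784}{3}$ ($T = 2 - \frac{\left(58 + 37\right) \left(10 + 72\right)}{3} = 2 - \frac{95 \cdot 82}{3} = 2 - \frac{7790}{3} = - \frac{7784}{3} \approx -2594.7$)
$\left(T + \left(\left(-8 + 35\right) + \left(4 \cdot 2 - 5\right)\right)\right) \left(-59\right) = \left(- \frac{7784}{3} + \left(\left(-8 + 35\right) + \left(4 \cdot 2 - 5\right)\right)\right) \left(-59\right) = \left(- \frac{7784}{3} + \left(27 + \left(8 - 5\right)\right)\right) \left(-59\right) = \left(- \frac{7784}{3} + \left(27 + 3\right)\right) \left(-59\right) = \left(- \frac{7784}{3} + 30\right) \left(-59\right) = \left(- \frac{7694}{3}\right) \left(-59\right) = \frac{453946}{3}$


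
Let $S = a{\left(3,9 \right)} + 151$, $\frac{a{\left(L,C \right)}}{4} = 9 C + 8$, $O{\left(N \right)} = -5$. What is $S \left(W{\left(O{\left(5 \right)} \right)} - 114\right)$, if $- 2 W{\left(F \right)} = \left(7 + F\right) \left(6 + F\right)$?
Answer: $-58305$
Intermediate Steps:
$a{\left(L,C \right)} = 32 + 36 C$ ($a{\left(L,C \right)} = 4 \left(9 C + 8\right) = 4 \left(8 + 9 C\right) = 32 + 36 C$)
$W{\left(F \right)} = - \frac{\left(6 + F\right) \left(7 + F\right)}{2}$ ($W{\left(F \right)} = - \frac{\left(7 + F\right) \left(6 + F\right)}{2} = - \frac{\left(6 + F\right) \left(7 + F\right)}{2}$)
$S = 507$ ($S = \left(32 + 36 \cdot 9\right) + 151 = \left(32 + 324\right) + 151 = 356 + 151 = 507$)
$S \left(W{\left(O{\left(5 \right)} \right)} - 114\right) = 507 \left(\left(-21 - - \frac{65}{2} - \frac{\left(-5\right)^{2}}{2}\right) - 114\right) = 507 \left(\left(-21 + \frac{65}{2} - \frac{25}{2}\right) + \left(-198 + 84\right)\right) = 507 \left(\left(-21 + \frac{65}{2} - \frac{25}{2}\right) - 114\right) = 507 \left(-1 - 114\right) = 507 \left(-115\right) = -58305$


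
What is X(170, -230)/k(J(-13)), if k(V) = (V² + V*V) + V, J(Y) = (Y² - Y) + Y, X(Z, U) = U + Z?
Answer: -20/19097 ≈ -0.0010473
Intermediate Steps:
J(Y) = Y²
k(V) = V + 2*V² (k(V) = (V² + V²) + V = 2*V² + V = V + 2*V²)
X(170, -230)/k(J(-13)) = (-230 + 170)/(((-13)²*(1 + 2*(-13)²))) = -60*1/(169*(1 + 2*169)) = -60*1/(169*(1 + 338)) = -60/(169*339) = -60/57291 = -60*1/57291 = -20/19097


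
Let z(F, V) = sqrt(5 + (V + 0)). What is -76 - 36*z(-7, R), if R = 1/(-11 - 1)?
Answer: -76 - 6*sqrt(177) ≈ -155.82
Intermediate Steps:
R = -1/12 (R = 1/(-12) = -1/12 ≈ -0.083333)
z(F, V) = sqrt(5 + V)
-76 - 36*z(-7, R) = -76 - 36*sqrt(5 - 1/12) = -76 - 6*sqrt(177)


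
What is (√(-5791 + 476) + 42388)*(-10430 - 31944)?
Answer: -1796149112 - 42374*I*√5315 ≈ -1.7961e+9 - 3.0892e+6*I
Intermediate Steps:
(√(-5791 + 476) + 42388)*(-10430 - 31944) = (√(-5315) + 42388)*(-42374) = (I*√5315 + 42388)*(-42374) = (42388 + I*√5315)*(-42374) = -1796149112 - 42374*I*√5315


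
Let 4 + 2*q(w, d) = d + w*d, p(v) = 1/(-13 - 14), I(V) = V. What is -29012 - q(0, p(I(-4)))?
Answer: -1566539/54 ≈ -29010.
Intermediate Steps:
p(v) = -1/27 (p(v) = 1/(-27) = -1/27)
q(w, d) = -2 + d/2 + d*w/2 (q(w, d) = -2 + (d + w*d)/2 = -2 + (d + d*w)/2 = -2 + (d/2 + d*w/2) = -2 + d/2 + d*w/2)
-29012 - q(0, p(I(-4))) = -29012 - (-2 + (½)*(-1/27) + (½)*(-1/27)*0) = -29012 - (-2 - 1/54 + 0) = -29012 - 1*(-109/54) = -29012 + 109/54 = -1566539/54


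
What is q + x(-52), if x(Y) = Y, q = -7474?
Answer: -7526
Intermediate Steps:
q + x(-52) = -7474 - 52 = -7526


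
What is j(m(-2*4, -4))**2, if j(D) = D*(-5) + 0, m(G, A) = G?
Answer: 1600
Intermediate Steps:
j(D) = -5*D (j(D) = -5*D + 0 = -5*D)
j(m(-2*4, -4))**2 = (-(-10)*4)**2 = (-5*(-8))**2 = 40**2 = 1600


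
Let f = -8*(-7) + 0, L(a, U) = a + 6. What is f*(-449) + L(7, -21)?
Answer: -25131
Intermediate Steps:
L(a, U) = 6 + a
f = 56 (f = 56 + 0 = 56)
f*(-449) + L(7, -21) = 56*(-449) + (6 + 7) = -25144 + 13 = -25131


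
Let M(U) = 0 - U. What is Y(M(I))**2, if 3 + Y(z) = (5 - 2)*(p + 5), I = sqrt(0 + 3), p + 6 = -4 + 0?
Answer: 324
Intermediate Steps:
p = -10 (p = -6 + (-4 + 0) = -6 - 4 = -10)
I = sqrt(3) ≈ 1.7320
M(U) = -U
Y(z) = -18 (Y(z) = -3 + (5 - 2)*(-10 + 5) = -3 + 3*(-5) = -3 - 15 = -18)
Y(M(I))**2 = (-18)**2 = 324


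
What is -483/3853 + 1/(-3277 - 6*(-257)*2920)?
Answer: -2446978453/19520068600 ≈ -0.12536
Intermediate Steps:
-483/3853 + 1/(-3277 - 6*(-257)*2920) = -483*1/3853 + (1/2920)/(-3277 + 1542) = -483/3853 + (1/2920)/(-1735) = -483/3853 - 1/1735*1/2920 = -483/3853 - 1/5066200 = -2446978453/19520068600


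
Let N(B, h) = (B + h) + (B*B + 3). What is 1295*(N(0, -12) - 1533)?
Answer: -1996890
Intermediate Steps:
N(B, h) = 3 + B + h + B**2 (N(B, h) = (B + h) + (B**2 + 3) = (B + h) + (3 + B**2) = 3 + B + h + B**2)
1295*(N(0, -12) - 1533) = 1295*((3 + 0 - 12 + 0**2) - 1533) = 1295*((3 + 0 - 12 + 0) - 1533) = 1295*(-9 - 1533) = 1295*(-1542) = -1996890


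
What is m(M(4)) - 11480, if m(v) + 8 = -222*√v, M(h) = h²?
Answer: -12376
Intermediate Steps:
m(v) = -8 - 222*√v
m(M(4)) - 11480 = (-8 - 222*√(4²)) - 11480 = (-8 - 222*√16) - 11480 = (-8 - 222*4) - 11480 = (-8 - 888) - 11480 = -896 - 11480 = -12376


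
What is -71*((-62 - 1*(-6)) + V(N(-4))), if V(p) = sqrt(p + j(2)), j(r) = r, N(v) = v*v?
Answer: 3976 - 213*sqrt(2) ≈ 3674.8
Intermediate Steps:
N(v) = v**2
V(p) = sqrt(2 + p) (V(p) = sqrt(p + 2) = sqrt(2 + p))
-71*((-62 - 1*(-6)) + V(N(-4))) = -71*((-62 - 1*(-6)) + sqrt(2 + (-4)**2)) = -71*((-62 + 6) + sqrt(2 + 16)) = -71*(-56 + sqrt(18)) = -71*(-56 + 3*sqrt(2)) = 3976 - 213*sqrt(2)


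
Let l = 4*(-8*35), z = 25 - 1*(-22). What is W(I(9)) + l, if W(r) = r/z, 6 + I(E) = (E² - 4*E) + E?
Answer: -52592/47 ≈ -1119.0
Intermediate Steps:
I(E) = -6 + E² - 3*E (I(E) = -6 + ((E² - 4*E) + E) = -6 + (E² - 3*E) = -6 + E² - 3*E)
z = 47 (z = 25 + 22 = 47)
W(r) = r/47
l = -1120 (l = 4*(-280) = -1120)
W(I(9)) + l = (-6 + 9² - 3*9)/47 - 1120 = (-6 + 81 - 27)/47 - 1120 = (1/47)*48 - 1120 = 48/47 - 1120 = -52592/47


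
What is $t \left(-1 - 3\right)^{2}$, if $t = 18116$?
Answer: $289856$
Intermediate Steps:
$t \left(-1 - 3\right)^{2} = 18116 \left(-1 - 3\right)^{2} = 18116 \left(-4\right)^{2} = 18116 \cdot 16 = 289856$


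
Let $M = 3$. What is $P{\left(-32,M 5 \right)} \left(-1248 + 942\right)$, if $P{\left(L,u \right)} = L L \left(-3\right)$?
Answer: $940032$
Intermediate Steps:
$P{\left(L,u \right)} = - 3 L^{2}$ ($P{\left(L,u \right)} = L^{2} \left(-3\right) = - 3 L^{2}$)
$P{\left(-32,M 5 \right)} \left(-1248 + 942\right) = - 3 \left(-32\right)^{2} \left(-1248 + 942\right) = \left(-3\right) 1024 \left(-306\right) = \left(-3072\right) \left(-306\right) = 940032$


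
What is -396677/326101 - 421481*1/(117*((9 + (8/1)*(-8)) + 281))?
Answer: -147934308815/8622762642 ≈ -17.156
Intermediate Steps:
-396677/326101 - 421481*1/(117*((9 + (8/1)*(-8)) + 281)) = -396677*1/326101 - 421481*1/(117*((9 + (8*1)*(-8)) + 281)) = -396677/326101 - 421481*1/(117*((9 + 8*(-8)) + 281)) = -396677/326101 - 421481*1/(117*((9 - 64) + 281)) = -396677/326101 - 421481*1/(117*(-55 + 281)) = -396677/326101 - 421481/(226*117) = -396677/326101 - 421481/26442 = -147934308815/8622762642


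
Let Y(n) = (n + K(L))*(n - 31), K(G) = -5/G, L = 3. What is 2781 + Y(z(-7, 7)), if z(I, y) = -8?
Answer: 3158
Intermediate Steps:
Y(n) = (-31 + n)*(-5/3 + n) (Y(n) = (n - 5/3)*(n - 31) = (n - 5*⅓)*(-31 + n) = (n - 5/3)*(-31 + n) = (-5/3 + n)*(-31 + n) = (-31 + n)*(-5/3 + n))
2781 + Y(z(-7, 7)) = 2781 + (155/3 + (-8)² - 98/3*(-8)) = 2781 + (155/3 + 64 + 784/3) = 2781 + 377 = 3158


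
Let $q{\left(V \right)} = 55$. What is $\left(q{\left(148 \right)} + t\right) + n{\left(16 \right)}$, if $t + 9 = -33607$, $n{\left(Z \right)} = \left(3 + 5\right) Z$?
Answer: $-33433$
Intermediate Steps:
$n{\left(Z \right)} = 8 Z$
$t = -33616$ ($t = -9 - 33607 = -33616$)
$\left(q{\left(148 \right)} + t\right) + n{\left(16 \right)} = \left(55 - 33616\right) + 8 \cdot 16 = -33561 + 128 = -33433$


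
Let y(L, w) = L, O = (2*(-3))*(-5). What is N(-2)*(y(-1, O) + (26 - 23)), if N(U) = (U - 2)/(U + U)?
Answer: 2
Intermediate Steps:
O = 30 (O = -6*(-5) = 30)
N(U) = (-2 + U)/(2*U) (N(U) = (-2 + U)/((2*U)) = (-2 + U)*(1/(2*U)) = (-2 + U)/(2*U))
N(-2)*(y(-1, O) + (26 - 23)) = ((½)*(-2 - 2)/(-2))*(-1 + (26 - 23)) = ((½)*(-½)*(-4))*(-1 + 3) = 1*2 = 2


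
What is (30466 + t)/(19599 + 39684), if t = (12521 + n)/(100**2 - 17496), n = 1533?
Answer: 5437121/10580604 ≈ 0.51388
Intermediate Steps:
t = -7027/3748 (t = (12521 + 1533)/(100**2 - 17496) = 14054/(10000 - 17496) = 14054/(-7496) = 14054*(-1/7496) = -7027/3748 ≈ -1.8749)
(30466 + t)/(19599 + 39684) = (30466 - 7027/3748)/(19599 + 39684) = (114179541/3748)/59283 = (114179541/3748)*(1/59283) = 5437121/10580604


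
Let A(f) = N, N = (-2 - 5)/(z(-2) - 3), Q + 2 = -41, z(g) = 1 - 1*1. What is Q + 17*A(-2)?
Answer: -10/3 ≈ -3.3333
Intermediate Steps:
z(g) = 0 (z(g) = 1 - 1 = 0)
Q = -43 (Q = -2 - 41 = -43)
N = 7/3 (N = (-2 - 5)/(0 - 3) = -7/(-3) = -7*(-⅓) = 7/3 ≈ 2.3333)
A(f) = 7/3
Q + 17*A(-2) = -43 + 17*(7/3) = -43 + 119/3 = -10/3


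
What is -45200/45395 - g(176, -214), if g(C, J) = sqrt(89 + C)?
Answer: -9040/9079 - sqrt(265) ≈ -17.275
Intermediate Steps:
-45200/45395 - g(176, -214) = -45200/45395 - sqrt(89 + 176) = -45200*1/45395 - sqrt(265) = -9040/9079 - sqrt(265)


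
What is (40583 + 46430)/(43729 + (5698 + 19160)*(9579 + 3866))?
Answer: 87013/334259539 ≈ 0.00026032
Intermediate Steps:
(40583 + 46430)/(43729 + (5698 + 19160)*(9579 + 3866)) = 87013/(43729 + 24858*13445) = 87013/(43729 + 334215810) = 87013/334259539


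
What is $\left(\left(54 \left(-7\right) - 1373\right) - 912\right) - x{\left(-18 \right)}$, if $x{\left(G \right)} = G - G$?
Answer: $-2663$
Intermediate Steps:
$x{\left(G \right)} = 0$
$\left(\left(54 \left(-7\right) - 1373\right) - 912\right) - x{\left(-18 \right)} = \left(\left(54 \left(-7\right) - 1373\right) - 912\right) - 0 = \left(\left(-378 - 1373\right) - 912\right) + 0 = \left(-1751 - 912\right) + 0 = -2663 + 0 = -2663$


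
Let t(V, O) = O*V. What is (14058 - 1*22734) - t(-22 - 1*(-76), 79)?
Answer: -12942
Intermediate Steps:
(14058 - 1*22734) - t(-22 - 1*(-76), 79) = (14058 - 1*22734) - 79*(-22 - 1*(-76)) = (14058 - 22734) - 79*(-22 + 76) = -8676 - 79*54 = -8676 - 1*4266 = -8676 - 4266 = -12942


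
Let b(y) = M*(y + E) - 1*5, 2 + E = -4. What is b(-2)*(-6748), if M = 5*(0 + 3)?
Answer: 843500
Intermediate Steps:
M = 15 (M = 5*3 = 15)
E = -6 (E = -2 - 4 = -6)
b(y) = -95 + 15*y (b(y) = 15*(y - 6) - 1*5 = 15*(-6 + y) - 5 = (-90 + 15*y) - 5 = -95 + 15*y)
b(-2)*(-6748) = (-95 + 15*(-2))*(-6748) = (-95 - 30)*(-6748) = -125*(-6748) = 843500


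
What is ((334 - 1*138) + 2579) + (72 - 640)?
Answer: 2207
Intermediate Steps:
((334 - 1*138) + 2579) + (72 - 640) = ((334 - 138) + 2579) - 568 = (196 + 2579) - 568 = 2775 - 568 = 2207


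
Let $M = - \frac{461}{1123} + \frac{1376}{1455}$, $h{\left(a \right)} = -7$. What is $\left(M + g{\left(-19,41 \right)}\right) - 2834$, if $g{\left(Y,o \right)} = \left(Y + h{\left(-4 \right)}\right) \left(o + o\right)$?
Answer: $- \frac{8113395697}{1633965} \approx -4965.5$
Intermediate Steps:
$M = \frac{874493}{1633965}$ ($M = \left(-461\right) \frac{1}{1123} + 1376 \cdot \frac{1}{1455} = - \frac{461}{1123} + \frac{1376}{1455} = \frac{874493}{1633965} \approx 0.5352$)
$g{\left(Y,o \right)} = 2 o \left(-7 + Y\right)$ ($g{\left(Y,o \right)} = \left(Y - 7\right) \left(o + o\right) = \left(-7 + Y\right) 2 o = 2 o \left(-7 + Y\right)$)
$\left(M + g{\left(-19,41 \right)}\right) - 2834 = \left(\frac{874493}{1633965} + 2 \cdot 41 \left(-7 - 19\right)\right) - 2834 = \left(\frac{874493}{1633965} + 2 \cdot 41 \left(-26\right)\right) - 2834 = \left(\frac{874493}{1633965} - 2132\right) - 2834 = - \frac{3482738887}{1633965} - 2834 = - \frac{8113395697}{1633965}$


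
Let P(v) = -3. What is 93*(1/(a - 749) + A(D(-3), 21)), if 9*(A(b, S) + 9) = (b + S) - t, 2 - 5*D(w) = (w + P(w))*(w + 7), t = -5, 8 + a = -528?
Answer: -661354/1285 ≈ -514.67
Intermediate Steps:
a = -536 (a = -8 - 528 = -536)
D(w) = ⅖ - (-3 + w)*(7 + w)/5 (D(w) = ⅖ - (w - 3)*(w + 7)/5 = ⅖ - (-3 + w)*(7 + w)/5)
A(b, S) = -76/9 + S/9 + b/9 (A(b, S) = -9 + ((b + S) - 1*(-5))/9 = -9 + ((S + b) + 5)/9 = -9 + (5 + S + b)/9 = -9 + (5/9 + S/9 + b/9) = -76/9 + S/9 + b/9)
93*(1/(a - 749) + A(D(-3), 21)) = 93*(1/(-536 - 749) + (-76/9 + (⅑)*21 + (23/5 - ⅘*(-3) - ⅕*(-3)²)/9)) = 93*(1/(-1285) + (-76/9 + 7/3 + (23/5 + 12/5 - ⅕*9)/9)) = 93*(-1/1285 + (-76/9 + 7/3 + (23/5 + 12/5 - 9/5)/9)) = 93*(-1/1285 + (-76/9 + 7/3 + (⅑)*(26/5))) = 93*(-1/1285 + (-76/9 + 7/3 + 26/45)) = 93*(-1/1285 - 83/15) = 93*(-21334/3855) = -661354/1285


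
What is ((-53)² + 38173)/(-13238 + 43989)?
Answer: 40982/30751 ≈ 1.3327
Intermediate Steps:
((-53)² + 38173)/(-13238 + 43989) = (2809 + 38173)/30751 = 40982*(1/30751) = 40982/30751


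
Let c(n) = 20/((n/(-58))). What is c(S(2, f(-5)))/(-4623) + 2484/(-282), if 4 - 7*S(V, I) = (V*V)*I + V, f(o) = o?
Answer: -20862322/2390091 ≈ -8.7287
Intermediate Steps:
S(V, I) = 4/7 - V/7 - I*V**2/7 (S(V, I) = 4/7 - ((V*V)*I + V)/7 = 4/7 - (V**2*I + V)/7 = 4/7 - (I*V**2 + V)/7 = 4/7 - (V + I*V**2)/7 = 4/7 + (-V/7 - I*V**2/7) = 4/7 - V/7 - I*V**2/7)
c(n) = -1160/n (c(n) = 20/((n*(-1/58))) = 20/((-n/58)) = 20*(-58/n) = -1160/n)
c(S(2, f(-5)))/(-4623) + 2484/(-282) = -1160/(4/7 - 1/7*2 - 1/7*(-5)*2**2)/(-4623) + 2484/(-282) = -1160/(4/7 - 2/7 - 1/7*(-5)*4)*(-1/4623) + 2484*(-1/282) = -1160/(4/7 - 2/7 + 20/7)*(-1/4623) - 414/47 = -1160/22/7*(-1/4623) - 414/47 = -1160*7/22*(-1/4623) - 414/47 = -4060/11*(-1/4623) - 414/47 = 4060/50853 - 414/47 = -20862322/2390091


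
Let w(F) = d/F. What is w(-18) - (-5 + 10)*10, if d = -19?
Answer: -881/18 ≈ -48.944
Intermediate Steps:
w(F) = -19/F
w(-18) - (-5 + 10)*10 = -19/(-18) - (-5 + 10)*10 = -19*(-1/18) - 5*10 = 19/18 - 1*50 = 19/18 - 50 = -881/18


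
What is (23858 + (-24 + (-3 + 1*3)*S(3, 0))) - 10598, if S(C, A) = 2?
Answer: 13236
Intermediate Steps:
(23858 + (-24 + (-3 + 1*3)*S(3, 0))) - 10598 = (23858 + (-24 + (-3 + 1*3)*2)) - 10598 = (23858 + (-24 + (-3 + 3)*2)) - 10598 = (23858 + (-24 + 0*2)) - 10598 = (23858 + (-24 + 0)) - 10598 = (23858 - 24) - 10598 = 23834 - 10598 = 13236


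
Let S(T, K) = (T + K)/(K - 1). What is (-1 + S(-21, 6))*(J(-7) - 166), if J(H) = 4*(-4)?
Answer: 728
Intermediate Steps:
J(H) = -16
S(T, K) = (K + T)/(-1 + K)
(-1 + S(-21, 6))*(J(-7) - 166) = (-1 + (6 - 21)/(-1 + 6))*(-16 - 166) = (-1 - 15/5)*(-182) = (-1 + (⅕)*(-15))*(-182) = (-1 - 3)*(-182) = -4*(-182) = 728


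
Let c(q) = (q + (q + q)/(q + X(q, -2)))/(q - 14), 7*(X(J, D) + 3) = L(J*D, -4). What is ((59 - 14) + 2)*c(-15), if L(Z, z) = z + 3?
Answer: 79665/3683 ≈ 21.630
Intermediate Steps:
L(Z, z) = 3 + z
X(J, D) = -22/7 (X(J, D) = -3 + (3 - 4)/7 = -3 + (1/7)*(-1) = -3 - 1/7 = -22/7)
c(q) = (q + 2*q/(-22/7 + q))/(-14 + q) (c(q) = (q + (q + q)/(q - 22/7))/(q - 14) = (q + (2*q)/(-22/7 + q))/(-14 + q) = (q + 2*q/(-22/7 + q))/(-14 + q))
((59 - 14) + 2)*c(-15) = ((59 - 14) + 2)*(-15*(-8 + 7*(-15))/(308 - 120*(-15) + 7*(-15)**2)) = (45 + 2)*(-15*(-8 - 105)/(308 + 1800 + 7*225)) = 47*(-15*(-113)/(308 + 1800 + 1575)) = 47*(-15*(-113)/3683) = 47*(-15*1/3683*(-113)) = 47*(1695/3683) = 79665/3683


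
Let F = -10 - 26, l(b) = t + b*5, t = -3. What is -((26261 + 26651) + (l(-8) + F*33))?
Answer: -51681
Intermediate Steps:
l(b) = -3 + 5*b (l(b) = -3 + b*5 = -3 + 5*b)
F = -36
-((26261 + 26651) + (l(-8) + F*33)) = -((26261 + 26651) + ((-3 + 5*(-8)) - 36*33)) = -(52912 + ((-3 - 40) - 1188)) = -(52912 + (-43 - 1188)) = -(52912 - 1231) = -1*51681 = -51681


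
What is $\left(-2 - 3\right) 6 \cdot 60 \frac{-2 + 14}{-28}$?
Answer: $\frac{5400}{7} \approx 771.43$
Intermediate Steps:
$\left(-2 - 3\right) 6 \cdot 60 \frac{-2 + 14}{-28} = \left(-5\right) 6 \cdot 60 \cdot 12 \left(- \frac{1}{28}\right) = \left(-30\right) 60 \left(- \frac{3}{7}\right) = \left(-1800\right) \left(- \frac{3}{7}\right) = \frac{5400}{7}$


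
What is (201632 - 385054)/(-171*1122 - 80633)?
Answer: 183422/272495 ≈ 0.67312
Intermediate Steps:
(201632 - 385054)/(-171*1122 - 80633) = -183422/(-191862 - 80633) = -183422/(-272495) = -183422*(-1/272495) = 183422/272495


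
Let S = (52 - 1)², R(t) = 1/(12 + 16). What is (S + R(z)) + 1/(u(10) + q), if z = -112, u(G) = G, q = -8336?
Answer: 303187113/116564 ≈ 2601.0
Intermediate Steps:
R(t) = 1/28
S = 2601 (S = 51² = 2601)
(S + R(z)) + 1/(u(10) + q) = (2601 + 1/28) + 1/(10 - 8336) = 72829/28 + 1/(-8326) = 72829/28 - 1/8326 = 303187113/116564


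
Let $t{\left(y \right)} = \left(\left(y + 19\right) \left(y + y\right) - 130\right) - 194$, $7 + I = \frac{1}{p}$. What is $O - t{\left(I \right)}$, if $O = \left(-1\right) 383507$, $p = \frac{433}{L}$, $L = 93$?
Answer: $- \frac{71811519323}{187489} \approx -3.8302 \cdot 10^{5}$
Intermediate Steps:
$p = \frac{433}{93} \approx 4.6559$
$O = -383507$
$I = - \frac{2938}{433}$ ($I = -7 + \frac{1}{\frac{433}{93}} = -7 + \frac{93}{433} = - \frac{2938}{433} \approx -6.7852$)
$t{\left(y \right)} = -324 + 2 y \left(19 + y\right)$ ($t{\left(y \right)} = \left(\left(19 + y\right) 2 y - 130\right) - 194 = \left(2 y \left(19 + y\right) - 130\right) - 194 = \left(-130 + 2 y \left(19 + y\right)\right) - 194 = -324 + 2 y \left(19 + y\right)$)
$O - t{\left(I \right)} = -383507 - \left(-324 + 2 \left(- \frac{2938}{433}\right)^{2} + 38 \left(- \frac{2938}{433}\right)\right) = -383507 - \left(-324 + 2 \cdot \frac{8631844}{187489} - \frac{111644}{433}\right) = -383507 - \left(-324 + \frac{17263688}{187489} - \frac{111644}{433}\right) = -383507 - - \frac{91824600}{187489} = -383507 + \frac{91824600}{187489} = - \frac{71811519323}{187489}$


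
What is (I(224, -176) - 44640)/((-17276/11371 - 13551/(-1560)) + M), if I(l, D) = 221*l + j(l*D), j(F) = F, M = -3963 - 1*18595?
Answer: 204350515200/133341270073 ≈ 1.5325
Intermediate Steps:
M = -22558 (M = -3963 - 18595 = -22558)
I(l, D) = 221*l + D*l (I(l, D) = 221*l + l*D = 221*l + D*l)
(I(224, -176) - 44640)/((-17276/11371 - 13551/(-1560)) + M) = (224*(221 - 176) - 44640)/((-17276/11371 - 13551/(-1560)) - 22558) = (224*45 - 44640)/((-17276*1/11371 - 13551*(-1/1560)) - 22558) = (10080 - 44640)/((-17276/11371 + 4517/520) - 22558) = -34560/(42379287/5912920 - 22558) = -34560/(-133341270073/5912920) = -34560*(-5912920/133341270073) = 204350515200/133341270073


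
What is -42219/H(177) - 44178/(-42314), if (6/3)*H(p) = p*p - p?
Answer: -183056373/109847144 ≈ -1.6665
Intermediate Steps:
H(p) = p²/2 - p/2 (H(p) = (p*p - p)/2 = (p² - p)/2 = p²/2 - p/2)
-42219/H(177) - 44178/(-42314) = -42219*2/(177*(-1 + 177)) - 44178/(-42314) = -42219/((½)*177*176) - 44178*(-1/42314) = -42219/15576 + 22089/21157 = -42219*1/15576 + 22089/21157 = -14073/5192 + 22089/21157 = -183056373/109847144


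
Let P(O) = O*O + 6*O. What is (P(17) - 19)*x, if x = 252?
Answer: 93744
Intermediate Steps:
P(O) = O² + 6*O
(P(17) - 19)*x = (17*(6 + 17) - 19)*252 = (17*23 - 19)*252 = (391 - 19)*252 = 372*252 = 93744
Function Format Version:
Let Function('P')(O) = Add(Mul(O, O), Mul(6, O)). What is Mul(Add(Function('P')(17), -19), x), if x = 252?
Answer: 93744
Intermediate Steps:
Function('P')(O) = Add(Pow(O, 2), Mul(6, O))
Mul(Add(Function('P')(17), -19), x) = Mul(Add(Mul(17, Add(6, 17)), -19), 252) = Mul(Add(Mul(17, 23), -19), 252) = Mul(Add(391, -19), 252) = Mul(372, 252) = 93744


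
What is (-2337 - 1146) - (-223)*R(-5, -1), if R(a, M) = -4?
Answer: -4375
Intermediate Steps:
(-2337 - 1146) - (-223)*R(-5, -1) = (-2337 - 1146) - (-223)*(-4) = -3483 - 1*892 = -3483 - 892 = -4375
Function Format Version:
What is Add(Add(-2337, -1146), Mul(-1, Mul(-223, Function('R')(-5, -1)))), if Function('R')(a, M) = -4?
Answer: -4375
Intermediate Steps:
Add(Add(-2337, -1146), Mul(-1, Mul(-223, Function('R')(-5, -1)))) = Add(Add(-2337, -1146), Mul(-1, Mul(-223, -4))) = Add(-3483, Mul(-1, 892)) = Add(-3483, -892) = -4375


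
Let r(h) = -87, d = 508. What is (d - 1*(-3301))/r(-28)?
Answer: -3809/87 ≈ -43.782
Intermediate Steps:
(d - 1*(-3301))/r(-28) = (508 - 1*(-3301))/(-87) = (508 + 3301)*(-1/87) = 3809*(-1/87) = -3809/87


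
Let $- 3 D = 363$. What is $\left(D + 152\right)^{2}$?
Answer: $961$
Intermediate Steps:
$D = -121$ ($D = \left(- \frac{1}{3}\right) 363 = -121$)
$\left(D + 152\right)^{2} = \left(-121 + 152\right)^{2} = 31^{2} = 961$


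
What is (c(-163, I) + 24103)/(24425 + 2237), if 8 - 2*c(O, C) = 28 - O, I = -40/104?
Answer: 48023/53324 ≈ 0.90059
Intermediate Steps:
I = -5/13 (I = -40*1/104 = -5/13 ≈ -0.38462)
c(O, C) = -10 + O/2 (c(O, C) = 4 - (28 - O)/2 = 4 + (-14 + O/2) = -10 + O/2)
(c(-163, I) + 24103)/(24425 + 2237) = ((-10 + (1/2)*(-163)) + 24103)/(24425 + 2237) = ((-10 - 163/2) + 24103)/26662 = (-183/2 + 24103)*(1/26662) = (48023/2)*(1/26662) = 48023/53324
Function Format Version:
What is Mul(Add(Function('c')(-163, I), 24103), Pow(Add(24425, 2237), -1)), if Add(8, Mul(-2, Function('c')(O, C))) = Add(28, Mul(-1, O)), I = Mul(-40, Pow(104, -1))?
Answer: Rational(48023, 53324) ≈ 0.90059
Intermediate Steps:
I = Rational(-5, 13) (I = Mul(-40, Rational(1, 104)) = Rational(-5, 13) ≈ -0.38462)
Function('c')(O, C) = Add(-10, Mul(Rational(1, 2), O)) (Function('c')(O, C) = Add(4, Mul(Rational(-1, 2), Add(28, Mul(-1, O)))) = Add(4, Add(-14, Mul(Rational(1, 2), O))) = Add(-10, Mul(Rational(1, 2), O)))
Mul(Add(Function('c')(-163, I), 24103), Pow(Add(24425, 2237), -1)) = Mul(Add(Add(-10, Mul(Rational(1, 2), -163)), 24103), Pow(Add(24425, 2237), -1)) = Mul(Add(Add(-10, Rational(-163, 2)), 24103), Pow(26662, -1)) = Mul(Add(Rational(-183, 2), 24103), Rational(1, 26662)) = Mul(Rational(48023, 2), Rational(1, 26662)) = Rational(48023, 53324)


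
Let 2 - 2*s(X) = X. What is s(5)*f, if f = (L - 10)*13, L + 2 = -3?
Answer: 585/2 ≈ 292.50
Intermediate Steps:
L = -5 (L = -2 - 3 = -5)
s(X) = 1 - X/2
f = -195 (f = (-5 - 10)*13 = -15*13 = -195)
s(5)*f = (1 - ½*5)*(-195) = (1 - 5/2)*(-195) = -3/2*(-195) = 585/2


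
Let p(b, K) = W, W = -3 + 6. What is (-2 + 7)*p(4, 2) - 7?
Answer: 8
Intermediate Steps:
W = 3
p(b, K) = 3
(-2 + 7)*p(4, 2) - 7 = (-2 + 7)*3 - 7 = 5*3 - 7 = 15 - 7 = 8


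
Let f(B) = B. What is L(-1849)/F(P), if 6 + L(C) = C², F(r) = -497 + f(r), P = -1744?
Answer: -3418795/2241 ≈ -1525.6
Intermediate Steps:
F(r) = -497 + r
L(C) = -6 + C²
L(-1849)/F(P) = (-6 + (-1849)²)/(-497 - 1744) = (-6 + 3418801)/(-2241) = 3418795*(-1/2241) = -3418795/2241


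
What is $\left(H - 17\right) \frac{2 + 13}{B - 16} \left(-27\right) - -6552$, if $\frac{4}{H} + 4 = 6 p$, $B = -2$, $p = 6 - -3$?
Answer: $\frac{61713}{10} \approx 6171.3$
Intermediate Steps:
$p = 9$ ($p = 6 + 3 = 9$)
$H = \frac{2}{25}$ ($H = \frac{4}{-4 + 6 \cdot 9} = \frac{4}{-4 + 54} = \frac{4}{50} = 4 \cdot \frac{1}{50} = \frac{2}{25} \approx 0.08$)
$\left(H - 17\right) \frac{2 + 13}{B - 16} \left(-27\right) - -6552 = \left(\frac{2}{25} - 17\right) \frac{2 + 13}{-2 - 16} \left(-27\right) - -6552 = - \frac{423 \frac{15}{-18}}{25} \left(-27\right) + 6552 = - \frac{423 \cdot 15 \left(- \frac{1}{18}\right)}{25} \left(-27\right) + 6552 = \left(- \frac{423}{25}\right) \left(- \frac{5}{6}\right) \left(-27\right) + 6552 = \frac{141}{10} \left(-27\right) + 6552 = - \frac{3807}{10} + 6552 = \frac{61713}{10}$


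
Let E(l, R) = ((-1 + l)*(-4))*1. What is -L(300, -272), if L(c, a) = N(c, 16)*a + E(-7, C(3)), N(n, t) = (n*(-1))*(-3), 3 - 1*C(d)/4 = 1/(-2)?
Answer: 244768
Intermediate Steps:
C(d) = 14 (C(d) = 12 - 4/(-2) = 12 - 4*(-½) = 12 + 2 = 14)
E(l, R) = 4 - 4*l (E(l, R) = (4 - 4*l)*1 = 4 - 4*l)
N(n, t) = 3*n (N(n, t) = -n*(-3) = 3*n)
L(c, a) = 32 + 3*a*c (L(c, a) = (3*c)*a + (4 - 4*(-7)) = 3*a*c + (4 + 28) = 3*a*c + 32 = 32 + 3*a*c)
-L(300, -272) = -(32 + 3*(-272)*300) = -(32 - 244800) = -1*(-244768) = 244768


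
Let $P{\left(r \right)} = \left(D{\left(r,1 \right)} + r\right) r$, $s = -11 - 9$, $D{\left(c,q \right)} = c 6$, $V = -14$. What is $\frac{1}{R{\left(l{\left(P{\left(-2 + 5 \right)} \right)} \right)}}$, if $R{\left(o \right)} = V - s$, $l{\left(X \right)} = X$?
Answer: $\frac{1}{6} \approx 0.16667$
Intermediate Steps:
$D{\left(c,q \right)} = 6 c$
$s = -20$
$P{\left(r \right)} = 7 r^{2}$ ($P{\left(r \right)} = \left(6 r + r\right) r = 7 r r = 7 r^{2}$)
$R{\left(o \right)} = 6$ ($R{\left(o \right)} = -14 - -20 = -14 + 20 = 6$)
$\frac{1}{R{\left(l{\left(P{\left(-2 + 5 \right)} \right)} \right)}} = \frac{1}{6}$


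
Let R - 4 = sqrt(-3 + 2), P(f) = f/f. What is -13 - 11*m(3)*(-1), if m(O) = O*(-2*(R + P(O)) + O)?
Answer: -244 - 66*I ≈ -244.0 - 66.0*I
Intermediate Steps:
P(f) = 1
R = 4 + I (R = 4 + sqrt(-3 + 2) = 4 + sqrt(-1) = 4 + I ≈ 4.0 + 1.0*I)
m(O) = O*(-10 + O - 2*I) (m(O) = O*(-2*((4 + I) + 1) + O) = O*(-2*(5 + I) + O) = O*((-10 - 2*I) + O) = O*(-10 + O - 2*I))
-13 - 11*m(3)*(-1) = -13 - 11*3*(-10 + 3 - 2*I)*(-1) = -13 - 11*3*(-7 - 2*I)*(-1) = -13 - 11*(-21 - 6*I)*(-1) = -13 - 11*(21 + 6*I) = -13 + (-231 - 66*I) = -244 - 66*I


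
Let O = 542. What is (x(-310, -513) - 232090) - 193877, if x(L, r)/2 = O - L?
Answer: -424263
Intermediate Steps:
x(L, r) = 1084 - 2*L (x(L, r) = 2*(542 - L) = 1084 - 2*L)
(x(-310, -513) - 232090) - 193877 = ((1084 - 2*(-310)) - 232090) - 193877 = ((1084 + 620) - 232090) - 193877 = (1704 - 232090) - 193877 = -230386 - 193877 = -424263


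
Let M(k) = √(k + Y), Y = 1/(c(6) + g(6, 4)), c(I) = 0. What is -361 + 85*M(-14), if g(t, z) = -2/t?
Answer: -361 + 85*I*√17 ≈ -361.0 + 350.46*I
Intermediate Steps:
Y = -3 (Y = 1/(0 - 2/6) = 1/(0 - 2*⅙) = 1/(0 - ⅓) = 1/(-⅓) = -3)
M(k) = √(-3 + k) (M(k) = √(k - 3) = √(-3 + k))
-361 + 85*M(-14) = -361 + 85*√(-3 - 14) = -361 + 85*√(-17) = -361 + 85*(I*√17) = -361 + 85*I*√17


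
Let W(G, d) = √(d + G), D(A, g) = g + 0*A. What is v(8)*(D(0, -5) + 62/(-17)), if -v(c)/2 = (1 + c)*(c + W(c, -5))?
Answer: 21168/17 + 2646*√3/17 ≈ 1514.8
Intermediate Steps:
D(A, g) = g (D(A, g) = g + 0 = g)
W(G, d) = √(G + d)
v(c) = -2*(1 + c)*(c + √(-5 + c)) (v(c) = -2*(1 + c)*(c + √(c - 5)) = -2*(1 + c)*(c + √(-5 + c)))
v(8)*(D(0, -5) + 62/(-17)) = (-2*8 - 2*8² - 2*√(-5 + 8) - 2*8*√(-5 + 8))*(-5 + 62/(-17)) = (-16 - 2*64 - 2*√3 - 2*8*√3)*(-5 + 62*(-1/17)) = (-16 - 128 - 2*√3 - 16*√3)*(-5 - 62/17) = (-144 - 18*√3)*(-147/17) = 21168/17 + 2646*√3/17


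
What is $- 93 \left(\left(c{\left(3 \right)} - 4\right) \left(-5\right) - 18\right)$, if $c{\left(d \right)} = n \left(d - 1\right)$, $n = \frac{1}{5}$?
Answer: $0$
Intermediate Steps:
$n = \frac{1}{5} \approx 0.2$
$c{\left(d \right)} = - \frac{1}{5} + \frac{d}{5}$ ($c{\left(d \right)} = \frac{d - 1}{5} = \frac{-1 + d}{5} = - \frac{1}{5} + \frac{d}{5}$)
$- 93 \left(\left(c{\left(3 \right)} - 4\right) \left(-5\right) - 18\right) = - 93 \left(\left(\left(- \frac{1}{5} + \frac{1}{5} \cdot 3\right) - 4\right) \left(-5\right) - 18\right) = - 93 \left(\left(\left(- \frac{1}{5} + \frac{3}{5}\right) - 4\right) \left(-5\right) - 18\right) = - 93 \left(\left(\frac{2}{5} - 4\right) \left(-5\right) - 18\right) = - 93 \left(\left(- \frac{18}{5}\right) \left(-5\right) - 18\right) = - 93 \left(18 - 18\right) = \left(-93\right) 0 = 0$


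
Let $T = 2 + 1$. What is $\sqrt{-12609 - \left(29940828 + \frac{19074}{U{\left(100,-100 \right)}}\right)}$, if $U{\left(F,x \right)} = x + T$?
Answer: $\frac{i \sqrt{281830038555}}{97} \approx 5473.0 i$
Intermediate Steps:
$T = 3$
$U{\left(F,x \right)} = 3 + x$ ($U{\left(F,x \right)} = x + 3 = 3 + x$)
$\sqrt{-12609 - \left(29940828 + \frac{19074}{U{\left(100,-100 \right)}}\right)} = \sqrt{-12609 - \left(29940828 + \frac{19074}{3 - 100}\right)} = \sqrt{-12609 - \left(29940828 - \frac{19074}{97}\right)} = \sqrt{-12609 - \left(- \frac{19074}{97} + 4789 \frac{1}{\frac{1}{6252}}\right)} = \sqrt{-12609 + \left(\left(-4789\right) 6252 + \frac{19074}{97}\right)} = \sqrt{-12609 + \left(-29940828 + \frac{19074}{97}\right)} = \sqrt{-12609 - \frac{2904241242}{97}} = \sqrt{- \frac{2905464315}{97}} = \frac{i \sqrt{281830038555}}{97}$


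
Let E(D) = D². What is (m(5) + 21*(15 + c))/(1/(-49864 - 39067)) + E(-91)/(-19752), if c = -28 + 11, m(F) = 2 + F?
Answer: 61479770639/19752 ≈ 3.1126e+6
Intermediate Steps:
c = -17
(m(5) + 21*(15 + c))/(1/(-49864 - 39067)) + E(-91)/(-19752) = ((2 + 5) + 21*(15 - 17))/(1/(-49864 - 39067)) + (-91)²/(-19752) = (7 + 21*(-2))/(1/(-88931)) + 8281*(-1/19752) = (7 - 42)/(-1/88931) - 8281/19752 = -35*(-88931) - 8281/19752 = 3112585 - 8281/19752 = 61479770639/19752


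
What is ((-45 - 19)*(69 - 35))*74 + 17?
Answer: -161007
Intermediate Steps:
((-45 - 19)*(69 - 35))*74 + 17 = -64*34*74 + 17 = -2176*74 + 17 = -161024 + 17 = -161007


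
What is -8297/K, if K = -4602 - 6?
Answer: 8297/4608 ≈ 1.8006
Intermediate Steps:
K = -4608
-8297/K = -8297/(-4608) = -8297*(-1/4608) = 8297/4608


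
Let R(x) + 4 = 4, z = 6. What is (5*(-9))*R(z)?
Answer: 0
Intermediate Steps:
R(x) = 0 (R(x) = -4 + 4 = 0)
(5*(-9))*R(z) = (5*(-9))*0 = -45*0 = 0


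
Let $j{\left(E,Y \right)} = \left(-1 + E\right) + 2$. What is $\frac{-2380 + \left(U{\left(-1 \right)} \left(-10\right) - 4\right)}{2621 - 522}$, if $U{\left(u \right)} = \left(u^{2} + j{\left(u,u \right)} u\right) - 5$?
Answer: $- \frac{2344}{2099} \approx -1.1167$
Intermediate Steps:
$j{\left(E,Y \right)} = 1 + E$
$U{\left(u \right)} = -5 + u^{2} + u \left(1 + u\right)$ ($U{\left(u \right)} = \left(u^{2} + \left(1 + u\right) u\right) - 5 = \left(u^{2} + u \left(1 + u\right)\right) - 5 = -5 + u^{2} + u \left(1 + u\right)$)
$\frac{-2380 + \left(U{\left(-1 \right)} \left(-10\right) - 4\right)}{2621 - 522} = \frac{-2380 - \left(4 - \left(-5 - 1 + 2 \left(-1\right)^{2}\right) \left(-10\right)\right)}{2621 - 522} = \frac{-2380 - \left(4 - \left(-5 - 1 + 2 \cdot 1\right) \left(-10\right)\right)}{2099} = \left(-2380 - \left(4 - \left(-5 - 1 + 2\right) \left(-10\right)\right)\right) \frac{1}{2099} = \left(-2380 - -36\right) \frac{1}{2099} = \left(-2380 + \left(40 - 4\right)\right) \frac{1}{2099} = \left(-2380 + 36\right) \frac{1}{2099} = \left(-2344\right) \frac{1}{2099} = - \frac{2344}{2099}$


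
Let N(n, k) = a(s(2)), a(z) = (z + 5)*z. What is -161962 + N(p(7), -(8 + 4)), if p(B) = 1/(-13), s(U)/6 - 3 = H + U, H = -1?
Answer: -161266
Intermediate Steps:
s(U) = 12 + 6*U (s(U) = 18 + 6*(-1 + U) = 18 + (-6 + 6*U) = 12 + 6*U)
a(z) = z*(5 + z) (a(z) = (5 + z)*z = z*(5 + z))
p(B) = -1/13
N(n, k) = 696 (N(n, k) = (12 + 6*2)*(5 + (12 + 6*2)) = (12 + 12)*(5 + (12 + 12)) = 24*(5 + 24) = 24*29 = 696)
-161962 + N(p(7), -(8 + 4)) = -161962 + 696 = -161266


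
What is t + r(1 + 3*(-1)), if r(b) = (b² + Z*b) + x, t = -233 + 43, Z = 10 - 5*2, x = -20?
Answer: -206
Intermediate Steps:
Z = 0 (Z = 10 - 10 = 0)
t = -190
r(b) = -20 + b² (r(b) = (b² + 0*b) - 20 = (b² + 0) - 20 = b² - 20 = -20 + b²)
t + r(1 + 3*(-1)) = -190 + (-20 + (1 + 3*(-1))²) = -190 + (-20 + (1 - 3)²) = -190 + (-20 + (-2)²) = -190 + (-20 + 4) = -190 - 16 = -206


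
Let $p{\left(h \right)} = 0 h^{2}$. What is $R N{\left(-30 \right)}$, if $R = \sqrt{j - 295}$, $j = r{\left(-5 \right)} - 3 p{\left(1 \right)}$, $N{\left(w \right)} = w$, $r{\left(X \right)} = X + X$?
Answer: $- 30 i \sqrt{305} \approx - 523.93 i$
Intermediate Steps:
$r{\left(X \right)} = 2 X$
$p{\left(h \right)} = 0$
$j = -10$ ($j = 2 \left(-5\right) - 0 = -10 + 0 = -10$)
$R = i \sqrt{305}$ ($R = \sqrt{-10 - 295} = \sqrt{-305} = i \sqrt{305} \approx 17.464 i$)
$R N{\left(-30 \right)} = i \sqrt{305} \left(-30\right) = - 30 i \sqrt{305}$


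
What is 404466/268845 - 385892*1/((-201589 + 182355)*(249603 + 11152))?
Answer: 67621567278432/44945163605705 ≈ 1.5045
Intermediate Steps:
404466/268845 - 385892*1/((-201589 + 182355)*(249603 + 11152)) = 404466*(1/268845) - 385892/((-19234*260755)) = 134822/89615 - 385892/(-5015361670) = 134822/89615 - 385892*(-1/5015361670) = 134822/89615 + 192946/2507680835 = 67621567278432/44945163605705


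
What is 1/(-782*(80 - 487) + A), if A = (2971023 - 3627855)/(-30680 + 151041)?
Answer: 120361/38307120082 ≈ 3.1420e-6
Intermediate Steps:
A = -656832/120361 ≈ -5.4572
1/(-782*(80 - 487) + A) = 1/(-782*(80 - 487) - 656832/120361) = 1/(-782*(-407) - 656832/120361) = 1/(318274 - 656832/120361) = 1/(38307120082/120361) = 120361/38307120082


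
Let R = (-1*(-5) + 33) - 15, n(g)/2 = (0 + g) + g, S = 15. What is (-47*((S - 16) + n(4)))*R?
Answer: -16215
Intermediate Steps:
n(g) = 4*g (n(g) = 2*((0 + g) + g) = 2*(g + g) = 2*(2*g) = 4*g)
R = 23 (R = (5 + 33) - 15 = 38 - 15 = 23)
(-47*((S - 16) + n(4)))*R = -47*((15 - 16) + 4*4)*23 = -47*(-1 + 16)*23 = -47*15*23 = -705*23 = -16215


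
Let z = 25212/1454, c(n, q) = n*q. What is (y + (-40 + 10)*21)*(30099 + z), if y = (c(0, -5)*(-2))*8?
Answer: -13793584770/727 ≈ -1.8973e+7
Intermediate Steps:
y = 0 (y = ((0*(-5))*(-2))*8 = (0*(-2))*8 = 0*8 = 0)
z = 12606/727 (z = 25212*(1/1454) = 12606/727 ≈ 17.340)
(y + (-40 + 10)*21)*(30099 + z) = (0 + (-40 + 10)*21)*(30099 + 12606/727) = (0 - 30*21)*(21894579/727) = (0 - 630)*(21894579/727) = -630*21894579/727 = -13793584770/727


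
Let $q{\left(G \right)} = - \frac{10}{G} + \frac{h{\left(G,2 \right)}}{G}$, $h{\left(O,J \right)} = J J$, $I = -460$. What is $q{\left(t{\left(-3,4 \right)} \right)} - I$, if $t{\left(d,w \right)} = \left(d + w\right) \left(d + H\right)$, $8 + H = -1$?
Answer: $\frac{921}{2} \approx 460.5$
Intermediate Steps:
$H = -9$ ($H = -8 - 1 = -9$)
$t{\left(d,w \right)} = \left(-9 + d\right) \left(d + w\right)$ ($t{\left(d,w \right)} = \left(d + w\right) \left(d - 9\right) = \left(d + w\right) \left(-9 + d\right) = \left(-9 + d\right) \left(d + w\right)$)
$h{\left(O,J \right)} = J^{2}$
$q{\left(G \right)} = - \frac{6}{G}$ ($q{\left(G \right)} = - \frac{10}{G} + \frac{2^{2}}{G} = - \frac{10}{G} + \frac{4}{G} = - \frac{6}{G}$)
$q{\left(t{\left(-3,4 \right)} \right)} - I = - \frac{6}{\left(-3\right)^{2} - -27 - 36 - 12} - -460 = - \frac{6}{9 + 27 - 36 - 12} + 460 = - \frac{6}{-12} + 460 = \left(-6\right) \left(- \frac{1}{12}\right) + 460 = \frac{1}{2} + 460 = \frac{921}{2}$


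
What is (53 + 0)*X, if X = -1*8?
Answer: -424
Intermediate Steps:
X = -8
(53 + 0)*X = (53 + 0)*(-8) = 53*(-8) = -424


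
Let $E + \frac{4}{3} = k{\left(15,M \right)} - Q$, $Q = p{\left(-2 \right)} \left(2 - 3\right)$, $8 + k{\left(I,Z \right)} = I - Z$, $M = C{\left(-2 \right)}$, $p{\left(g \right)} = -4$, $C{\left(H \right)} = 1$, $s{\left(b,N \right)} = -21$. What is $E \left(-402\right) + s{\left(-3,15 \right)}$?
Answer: $-289$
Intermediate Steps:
$M = 1$
$k{\left(I,Z \right)} = -8 + I - Z$ ($k{\left(I,Z \right)} = -8 + \left(I - Z\right) = -8 + I - Z$)
$Q = 4$ ($Q = - 4 \left(2 - 3\right) = \left(-4\right) \left(-1\right) = 4$)
$E = \frac{2}{3}$ ($E = - \frac{4}{3} - -2 = - \frac{4}{3} + \left(6 - 4\right) = - \frac{4}{3} + 2 = \frac{2}{3} \approx 0.66667$)
$E \left(-402\right) + s{\left(-3,15 \right)} = \frac{2}{3} \left(-402\right) - 21 = -268 - 21 = -289$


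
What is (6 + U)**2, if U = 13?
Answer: 361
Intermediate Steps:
(6 + U)**2 = (6 + 13)**2 = 19**2 = 361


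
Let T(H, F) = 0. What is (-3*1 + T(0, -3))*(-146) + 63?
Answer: 501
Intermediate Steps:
(-3*1 + T(0, -3))*(-146) + 63 = (-3*1 + 0)*(-146) + 63 = (-3 + 0)*(-146) + 63 = -3*(-146) + 63 = 438 + 63 = 501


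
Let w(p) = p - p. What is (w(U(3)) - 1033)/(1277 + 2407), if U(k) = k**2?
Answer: -1033/3684 ≈ -0.28040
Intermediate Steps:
w(p) = 0
(w(U(3)) - 1033)/(1277 + 2407) = (0 - 1033)/(1277 + 2407) = -1033/3684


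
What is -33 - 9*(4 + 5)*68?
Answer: -5541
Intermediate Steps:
-33 - 9*(4 + 5)*68 = -33 - 9*9*68 = -33 - 81*68 = -33 - 5508 = -5541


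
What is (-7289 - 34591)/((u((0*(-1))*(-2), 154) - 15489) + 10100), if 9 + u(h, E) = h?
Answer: 20940/2699 ≈ 7.7584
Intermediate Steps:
u(h, E) = -9 + h
(-7289 - 34591)/((u((0*(-1))*(-2), 154) - 15489) + 10100) = (-7289 - 34591)/(((-9 + (0*(-1))*(-2)) - 15489) + 10100) = -41880/(((-9 + 0*(-2)) - 15489) + 10100) = -41880/(((-9 + 0) - 15489) + 10100) = -41880/((-9 - 15489) + 10100) = -41880/(-15498 + 10100) = -41880/(-5398) = -41880*(-1/5398) = 20940/2699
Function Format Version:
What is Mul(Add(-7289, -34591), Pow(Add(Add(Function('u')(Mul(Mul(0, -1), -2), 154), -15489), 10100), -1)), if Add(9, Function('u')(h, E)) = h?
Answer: Rational(20940, 2699) ≈ 7.7584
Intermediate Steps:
Function('u')(h, E) = Add(-9, h)
Mul(Add(-7289, -34591), Pow(Add(Add(Function('u')(Mul(Mul(0, -1), -2), 154), -15489), 10100), -1)) = Mul(Add(-7289, -34591), Pow(Add(Add(Add(-9, Mul(Mul(0, -1), -2)), -15489), 10100), -1)) = Mul(-41880, Pow(Add(Add(Add(-9, Mul(0, -2)), -15489), 10100), -1)) = Mul(-41880, Pow(Add(Add(Add(-9, 0), -15489), 10100), -1)) = Mul(-41880, Pow(Add(Add(-9, -15489), 10100), -1)) = Mul(-41880, Pow(Add(-15498, 10100), -1)) = Mul(-41880, Pow(-5398, -1)) = Mul(-41880, Rational(-1, 5398)) = Rational(20940, 2699)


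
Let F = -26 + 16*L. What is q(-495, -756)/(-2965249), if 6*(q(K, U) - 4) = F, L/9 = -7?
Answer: 505/8895747 ≈ 5.6769e-5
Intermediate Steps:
L = -63 (L = 9*(-7) = -63)
F = -1034 (F = -26 + 16*(-63) = -26 - 1008 = -1034)
q(K, U) = -505/3 (q(K, U) = 4 + (1/6)*(-1034) = 4 - 517/3 = -505/3)
q(-495, -756)/(-2965249) = -505/3/(-2965249) = -505/3*(-1/2965249) = 505/8895747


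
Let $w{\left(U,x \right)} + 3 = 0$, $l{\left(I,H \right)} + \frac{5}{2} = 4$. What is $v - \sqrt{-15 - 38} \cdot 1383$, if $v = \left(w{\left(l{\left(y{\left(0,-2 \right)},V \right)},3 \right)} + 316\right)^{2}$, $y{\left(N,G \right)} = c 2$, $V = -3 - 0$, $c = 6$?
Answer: $97969 - 1383 i \sqrt{53} \approx 97969.0 - 10068.0 i$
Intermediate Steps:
$V = -3$ ($V = -3 + 0 = -3$)
$y{\left(N,G \right)} = 12$ ($y{\left(N,G \right)} = 6 \cdot 2 = 12$)
$l{\left(I,H \right)} = \frac{3}{2}$ ($l{\left(I,H \right)} = - \frac{5}{2} + 4 = \frac{3}{2}$)
$w{\left(U,x \right)} = -3$ ($w{\left(U,x \right)} = -3 + 0 = -3$)
$v = 97969$ ($v = \left(-3 + 316\right)^{2} = 313^{2} = 97969$)
$v - \sqrt{-15 - 38} \cdot 1383 = 97969 - \sqrt{-15 - 38} \cdot 1383 = 97969 - \sqrt{-53} \cdot 1383 = 97969 - i \sqrt{53} \cdot 1383 = 97969 - 1383 i \sqrt{53}$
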